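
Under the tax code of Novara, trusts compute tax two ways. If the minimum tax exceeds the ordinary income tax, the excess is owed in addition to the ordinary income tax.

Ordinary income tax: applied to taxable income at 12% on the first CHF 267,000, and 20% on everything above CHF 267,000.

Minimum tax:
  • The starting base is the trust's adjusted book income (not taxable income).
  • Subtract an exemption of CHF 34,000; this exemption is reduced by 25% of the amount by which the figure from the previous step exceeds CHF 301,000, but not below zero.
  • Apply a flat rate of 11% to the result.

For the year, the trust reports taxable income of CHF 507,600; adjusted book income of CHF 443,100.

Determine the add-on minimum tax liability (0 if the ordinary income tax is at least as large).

CHF 0

Ordinary income tax:
  CHF 267,000 × 12% = CHF 32,040
  CHF 240,600 × 20% = CHF 48,120
  → CHF 80,160

Minimum tax:
  Base (adjusted book income): CHF 443,100
  Exemption: 25% × (CHF 443,100 − CHF 301,000) = CHF 35,525 ≥ CHF 34,000, so the exemption is fully phased out
  Base: CHF 443,100 − CHF 0 = CHF 443,100
  CHF 443,100 × 11% = CHF 48,741

CHF 48,741 ≤ CHF 80,160, so no add-on is due.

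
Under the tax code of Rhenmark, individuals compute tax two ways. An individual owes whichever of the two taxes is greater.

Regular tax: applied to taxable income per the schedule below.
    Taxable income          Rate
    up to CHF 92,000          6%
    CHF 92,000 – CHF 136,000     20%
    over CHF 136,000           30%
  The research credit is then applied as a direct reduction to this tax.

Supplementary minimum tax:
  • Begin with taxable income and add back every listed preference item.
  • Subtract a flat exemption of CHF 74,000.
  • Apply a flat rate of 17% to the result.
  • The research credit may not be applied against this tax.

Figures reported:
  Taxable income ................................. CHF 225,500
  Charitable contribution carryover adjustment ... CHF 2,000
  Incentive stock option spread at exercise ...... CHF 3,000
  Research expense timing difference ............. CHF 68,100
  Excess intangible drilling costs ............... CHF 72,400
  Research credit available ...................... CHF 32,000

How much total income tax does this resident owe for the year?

Supplementary minimum tax:
  Adjusted income: CHF 225,500 + CHF 2,000 + CHF 3,000 + CHF 68,100 + CHF 72,400 = CHF 371,000
  Less exemption CHF 74,000 → base CHF 297,000
  CHF 297,000 × 17% = CHF 50,490

Regular tax:
  CHF 92,000 × 6% = CHF 5,520
  CHF 44,000 × 20% = CHF 8,800
  CHF 89,500 × 30% = CHF 26,850
  → CHF 41,170
  Less research credit CHF 32,000 → CHF 9,170

CHF 50,490 > CHF 9,170, so the supplementary minimum tax is the binding amount.

CHF 50,490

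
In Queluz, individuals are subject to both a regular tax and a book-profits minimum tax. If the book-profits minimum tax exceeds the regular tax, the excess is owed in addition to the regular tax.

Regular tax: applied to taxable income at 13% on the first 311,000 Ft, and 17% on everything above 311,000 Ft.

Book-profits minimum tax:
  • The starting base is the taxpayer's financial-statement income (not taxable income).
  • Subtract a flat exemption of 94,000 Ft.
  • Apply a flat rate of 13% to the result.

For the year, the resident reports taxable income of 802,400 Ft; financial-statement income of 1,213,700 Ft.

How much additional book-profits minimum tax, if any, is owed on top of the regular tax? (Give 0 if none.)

Book-profits minimum tax:
  Base (financial-statement income): 1,213,700 Ft
  Less exemption 94,000 Ft → base 1,119,700 Ft
  1,119,700 Ft × 13% = 145,561 Ft

Regular tax:
  311,000 Ft × 13% = 40,430 Ft
  491,400 Ft × 17% = 83,538 Ft
  → 123,968 Ft

Excess of book-profits minimum tax over regular tax: 145,561 Ft − 123,968 Ft = 21,593 Ft.

21,593 Ft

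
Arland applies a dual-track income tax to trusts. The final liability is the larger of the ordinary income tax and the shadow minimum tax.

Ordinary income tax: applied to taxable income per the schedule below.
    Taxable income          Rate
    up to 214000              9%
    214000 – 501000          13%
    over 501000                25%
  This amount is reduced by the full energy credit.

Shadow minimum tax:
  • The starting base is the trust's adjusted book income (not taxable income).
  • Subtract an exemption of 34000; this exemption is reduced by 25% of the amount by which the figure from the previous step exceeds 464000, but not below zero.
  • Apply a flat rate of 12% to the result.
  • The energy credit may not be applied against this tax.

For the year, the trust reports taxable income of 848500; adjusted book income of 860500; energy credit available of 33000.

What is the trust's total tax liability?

110445

Shadow minimum tax:
  Base (adjusted book income): 860500
  Exemption: 25% × (860500 − 464000) = 99125 ≥ 34000, so the exemption is fully phased out
  Base: 860500 − 0 = 860500
  860500 × 12% = 103260

Ordinary income tax:
  214000 × 9% = 19260
  287000 × 13% = 37310
  347500 × 25% = 86875
  → 143445
  Less energy credit 33000 → 110445

110445 > 103260, so the ordinary income tax governs.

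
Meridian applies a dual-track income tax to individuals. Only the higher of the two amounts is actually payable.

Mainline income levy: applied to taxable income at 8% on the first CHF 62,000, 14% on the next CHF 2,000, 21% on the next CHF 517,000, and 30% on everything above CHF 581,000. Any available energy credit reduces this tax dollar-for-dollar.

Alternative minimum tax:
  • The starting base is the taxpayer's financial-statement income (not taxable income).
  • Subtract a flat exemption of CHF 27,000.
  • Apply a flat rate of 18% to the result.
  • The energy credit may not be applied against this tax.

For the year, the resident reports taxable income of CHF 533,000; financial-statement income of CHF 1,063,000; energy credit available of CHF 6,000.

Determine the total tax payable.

CHF 186,480

Alternative minimum tax:
  Base (financial-statement income): CHF 1,063,000
  Less exemption CHF 27,000 → base CHF 1,036,000
  CHF 1,036,000 × 18% = CHF 186,480

Mainline income levy:
  CHF 62,000 × 8% = CHF 4,960
  CHF 2,000 × 14% = CHF 280
  CHF 469,000 × 21% = CHF 98,490
  → CHF 103,730
  Less energy credit CHF 6,000 → CHF 97,730

CHF 186,480 > CHF 97,730, so the alternative minimum tax is the binding amount.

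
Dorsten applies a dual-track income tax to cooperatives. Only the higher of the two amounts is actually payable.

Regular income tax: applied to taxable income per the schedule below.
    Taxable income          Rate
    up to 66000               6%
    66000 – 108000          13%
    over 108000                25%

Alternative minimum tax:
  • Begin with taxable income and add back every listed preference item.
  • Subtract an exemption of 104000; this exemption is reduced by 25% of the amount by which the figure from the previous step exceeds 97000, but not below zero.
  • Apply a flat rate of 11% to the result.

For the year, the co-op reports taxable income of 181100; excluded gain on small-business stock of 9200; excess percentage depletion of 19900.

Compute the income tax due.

Regular income tax:
  66000 × 6% = 3960
  42000 × 13% = 5460
  73100 × 25% = 18275
  → 27695

Alternative minimum tax:
  Adjusted income: 181100 + 9200 + 19900 = 210200
  Exemption: 104000 − 25% × (210200 − 97000) = 104000 − 28300 = 75700
  Base: 210200 − 75700 = 134500
  134500 × 11% = 14795

27695 > 14795, so the regular income tax governs.

27695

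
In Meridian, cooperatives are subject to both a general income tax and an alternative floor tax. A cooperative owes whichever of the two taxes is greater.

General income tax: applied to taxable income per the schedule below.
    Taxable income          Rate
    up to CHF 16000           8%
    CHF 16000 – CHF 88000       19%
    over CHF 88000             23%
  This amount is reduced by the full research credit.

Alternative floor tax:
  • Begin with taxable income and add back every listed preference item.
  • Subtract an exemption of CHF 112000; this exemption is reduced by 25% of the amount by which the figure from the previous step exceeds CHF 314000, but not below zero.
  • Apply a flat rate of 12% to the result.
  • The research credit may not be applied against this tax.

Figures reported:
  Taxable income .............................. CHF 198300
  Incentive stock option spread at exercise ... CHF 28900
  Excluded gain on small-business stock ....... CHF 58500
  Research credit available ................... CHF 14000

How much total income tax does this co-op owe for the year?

General income tax:
  CHF 16000 × 8% = CHF 1280
  CHF 72000 × 19% = CHF 13680
  CHF 110300 × 23% = CHF 25369
  → CHF 40329
  Less research credit CHF 14000 → CHF 26329

Alternative floor tax:
  Adjusted income: CHF 198300 + CHF 28900 + CHF 58500 = CHF 285700
  Exemption: CHF 285700 ≤ CHF 314000, so full CHF 112000 applies
  Base: CHF 285700 − CHF 112000 = CHF 173700
  CHF 173700 × 12% = CHF 20844

CHF 26329 > CHF 20844, so the general income tax governs.

CHF 26329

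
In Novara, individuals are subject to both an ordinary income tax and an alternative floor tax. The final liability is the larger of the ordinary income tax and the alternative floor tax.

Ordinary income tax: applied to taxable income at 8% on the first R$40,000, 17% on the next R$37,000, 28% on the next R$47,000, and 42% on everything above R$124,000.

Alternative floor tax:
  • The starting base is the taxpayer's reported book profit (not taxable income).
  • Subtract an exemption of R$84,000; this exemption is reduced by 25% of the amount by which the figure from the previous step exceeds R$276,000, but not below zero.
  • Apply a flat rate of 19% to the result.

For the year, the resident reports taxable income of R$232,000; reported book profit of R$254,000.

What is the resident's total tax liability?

Ordinary income tax:
  R$40,000 × 8% = R$3,200
  R$37,000 × 17% = R$6,290
  R$47,000 × 28% = R$13,160
  R$108,000 × 42% = R$45,360
  → R$68,010

Alternative floor tax:
  Base (reported book profit): R$254,000
  Exemption: R$254,000 ≤ R$276,000, so full R$84,000 applies
  Base: R$254,000 − R$84,000 = R$170,000
  R$170,000 × 19% = R$32,300

R$68,010 > R$32,300, so the ordinary income tax governs.

R$68,010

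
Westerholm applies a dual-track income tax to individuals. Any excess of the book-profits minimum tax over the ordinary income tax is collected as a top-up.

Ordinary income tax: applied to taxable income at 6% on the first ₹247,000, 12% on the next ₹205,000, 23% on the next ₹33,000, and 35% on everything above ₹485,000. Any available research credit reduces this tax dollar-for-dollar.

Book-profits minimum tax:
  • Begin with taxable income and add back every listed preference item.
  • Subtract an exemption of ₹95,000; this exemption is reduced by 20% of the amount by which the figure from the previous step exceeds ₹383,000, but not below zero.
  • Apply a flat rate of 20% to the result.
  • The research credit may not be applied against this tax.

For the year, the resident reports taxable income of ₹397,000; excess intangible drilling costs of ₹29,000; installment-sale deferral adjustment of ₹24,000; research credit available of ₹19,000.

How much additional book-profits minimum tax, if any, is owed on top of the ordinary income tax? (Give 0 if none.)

₹59,860

Book-profits minimum tax:
  Adjusted income: ₹397,000 + ₹29,000 + ₹24,000 = ₹450,000
  Exemption: ₹95,000 − 20% × (₹450,000 − ₹383,000) = ₹95,000 − ₹13,400 = ₹81,600
  Base: ₹450,000 − ₹81,600 = ₹368,400
  ₹368,400 × 20% = ₹73,680

Ordinary income tax:
  ₹247,000 × 6% = ₹14,820
  ₹150,000 × 12% = ₹18,000
  → ₹32,820
  Less research credit ₹19,000 → ₹13,820

Excess of book-profits minimum tax over ordinary income tax: ₹73,680 − ₹13,820 = ₹59,860.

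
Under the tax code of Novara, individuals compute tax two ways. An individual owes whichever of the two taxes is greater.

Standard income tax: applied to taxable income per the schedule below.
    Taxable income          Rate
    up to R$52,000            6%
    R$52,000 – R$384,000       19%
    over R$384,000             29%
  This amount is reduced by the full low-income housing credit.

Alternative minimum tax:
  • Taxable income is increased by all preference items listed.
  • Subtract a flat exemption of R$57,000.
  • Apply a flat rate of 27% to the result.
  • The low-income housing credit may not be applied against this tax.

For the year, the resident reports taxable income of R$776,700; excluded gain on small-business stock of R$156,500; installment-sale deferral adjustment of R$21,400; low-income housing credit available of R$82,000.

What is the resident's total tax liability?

Standard income tax:
  R$52,000 × 6% = R$3,120
  R$332,000 × 19% = R$63,080
  R$392,700 × 29% = R$113,883
  → R$180,083
  Less low-income housing credit R$82,000 → R$98,083

Alternative minimum tax:
  Adjusted income: R$776,700 + R$156,500 + R$21,400 = R$954,600
  Less exemption R$57,000 → base R$897,600
  R$897,600 × 27% = R$242,352

R$242,352 > R$98,083, so the alternative minimum tax is the binding amount.

R$242,352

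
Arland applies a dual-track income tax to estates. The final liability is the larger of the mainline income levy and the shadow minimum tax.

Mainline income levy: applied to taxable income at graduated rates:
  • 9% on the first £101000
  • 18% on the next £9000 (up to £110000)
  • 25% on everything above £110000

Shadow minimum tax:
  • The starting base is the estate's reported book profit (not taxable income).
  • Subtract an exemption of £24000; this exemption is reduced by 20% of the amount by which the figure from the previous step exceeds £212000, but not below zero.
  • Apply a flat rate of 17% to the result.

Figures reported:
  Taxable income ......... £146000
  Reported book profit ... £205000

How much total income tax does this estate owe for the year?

Shadow minimum tax:
  Base (reported book profit): £205000
  Exemption: £205000 ≤ £212000, so full £24000 applies
  Base: £205000 − £24000 = £181000
  £181000 × 17% = £30770

Mainline income levy:
  £101000 × 9% = £9090
  £9000 × 18% = £1620
  £36000 × 25% = £9000
  → £19710

£30770 > £19710, so the shadow minimum tax is the binding amount.

£30770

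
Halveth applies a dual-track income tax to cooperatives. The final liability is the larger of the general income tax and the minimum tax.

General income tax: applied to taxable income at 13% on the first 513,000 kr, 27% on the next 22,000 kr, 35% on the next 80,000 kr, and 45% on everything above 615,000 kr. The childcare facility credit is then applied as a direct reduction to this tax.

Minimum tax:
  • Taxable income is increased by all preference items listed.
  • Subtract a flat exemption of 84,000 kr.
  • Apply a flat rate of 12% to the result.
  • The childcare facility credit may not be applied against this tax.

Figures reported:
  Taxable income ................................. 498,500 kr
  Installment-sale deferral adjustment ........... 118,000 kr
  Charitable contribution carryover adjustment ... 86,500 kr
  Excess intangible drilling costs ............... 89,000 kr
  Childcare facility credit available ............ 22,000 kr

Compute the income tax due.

Minimum tax:
  Adjusted income: 498,500 kr + 118,000 kr + 86,500 kr + 89,000 kr = 792,000 kr
  Less exemption 84,000 kr → base 708,000 kr
  708,000 kr × 12% = 84,960 kr

General income tax:
  498,500 kr × 13% = 64,805 kr
  Less childcare facility credit 22,000 kr → 42,805 kr

84,960 kr > 42,805 kr, so the minimum tax is the binding amount.

84,960 kr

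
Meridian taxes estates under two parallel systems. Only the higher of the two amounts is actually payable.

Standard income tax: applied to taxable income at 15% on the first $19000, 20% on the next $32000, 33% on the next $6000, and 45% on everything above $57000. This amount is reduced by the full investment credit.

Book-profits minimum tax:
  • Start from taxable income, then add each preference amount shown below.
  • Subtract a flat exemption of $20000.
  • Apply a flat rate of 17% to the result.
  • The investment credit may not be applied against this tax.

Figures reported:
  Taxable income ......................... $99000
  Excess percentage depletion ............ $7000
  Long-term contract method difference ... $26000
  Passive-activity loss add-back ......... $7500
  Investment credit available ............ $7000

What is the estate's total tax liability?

Book-profits minimum tax:
  Adjusted income: $99000 + $7000 + $26000 + $7500 = $139500
  Less exemption $20000 → base $119500
  $119500 × 17% = $20315

Standard income tax:
  $19000 × 15% = $2850
  $32000 × 20% = $6400
  $6000 × 33% = $1980
  $42000 × 45% = $18900
  → $30130
  Less investment credit $7000 → $23130

$23130 > $20315, so the standard income tax governs.

$23130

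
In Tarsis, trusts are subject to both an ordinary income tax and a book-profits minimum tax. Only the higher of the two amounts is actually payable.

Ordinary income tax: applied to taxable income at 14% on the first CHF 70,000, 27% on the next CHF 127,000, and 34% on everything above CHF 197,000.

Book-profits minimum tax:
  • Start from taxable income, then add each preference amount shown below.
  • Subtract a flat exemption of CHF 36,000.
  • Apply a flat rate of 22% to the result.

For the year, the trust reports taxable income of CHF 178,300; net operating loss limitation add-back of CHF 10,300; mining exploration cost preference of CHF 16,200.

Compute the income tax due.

Book-profits minimum tax:
  Adjusted income: CHF 178,300 + CHF 10,300 + CHF 16,200 = CHF 204,800
  Less exemption CHF 36,000 → base CHF 168,800
  CHF 168,800 × 22% = CHF 37,136

Ordinary income tax:
  CHF 70,000 × 14% = CHF 9,800
  CHF 108,300 × 27% = CHF 29,241
  → CHF 39,041

CHF 39,041 > CHF 37,136, so the ordinary income tax governs.

CHF 39,041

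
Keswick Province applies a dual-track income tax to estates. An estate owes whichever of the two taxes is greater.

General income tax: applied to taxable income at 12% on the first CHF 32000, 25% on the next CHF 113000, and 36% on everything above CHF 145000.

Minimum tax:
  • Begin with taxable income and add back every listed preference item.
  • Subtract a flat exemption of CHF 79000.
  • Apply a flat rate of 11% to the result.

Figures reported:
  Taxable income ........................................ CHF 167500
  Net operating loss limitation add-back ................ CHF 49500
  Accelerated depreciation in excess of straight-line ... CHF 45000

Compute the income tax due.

General income tax:
  CHF 32000 × 12% = CHF 3840
  CHF 113000 × 25% = CHF 28250
  CHF 22500 × 36% = CHF 8100
  → CHF 40190

Minimum tax:
  Adjusted income: CHF 167500 + CHF 49500 + CHF 45000 = CHF 262000
  Less exemption CHF 79000 → base CHF 183000
  CHF 183000 × 11% = CHF 20130

CHF 40190 > CHF 20130, so the general income tax governs.

CHF 40190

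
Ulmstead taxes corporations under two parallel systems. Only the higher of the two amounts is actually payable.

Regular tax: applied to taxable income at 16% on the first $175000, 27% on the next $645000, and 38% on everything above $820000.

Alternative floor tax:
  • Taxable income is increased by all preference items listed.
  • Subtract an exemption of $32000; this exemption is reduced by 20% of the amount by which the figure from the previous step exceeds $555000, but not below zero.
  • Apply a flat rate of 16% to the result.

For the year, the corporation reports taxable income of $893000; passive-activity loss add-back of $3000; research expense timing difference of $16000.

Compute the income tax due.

Regular tax:
  $175000 × 16% = $28000
  $645000 × 27% = $174150
  $73000 × 38% = $27740
  → $229890

Alternative floor tax:
  Adjusted income: $893000 + $3000 + $16000 = $912000
  Exemption: 20% × ($912000 − $555000) = $71400 ≥ $32000, so the exemption is fully phased out
  Base: $912000 − $0 = $912000
  $912000 × 16% = $145920

$229890 > $145920, so the regular tax governs.

$229890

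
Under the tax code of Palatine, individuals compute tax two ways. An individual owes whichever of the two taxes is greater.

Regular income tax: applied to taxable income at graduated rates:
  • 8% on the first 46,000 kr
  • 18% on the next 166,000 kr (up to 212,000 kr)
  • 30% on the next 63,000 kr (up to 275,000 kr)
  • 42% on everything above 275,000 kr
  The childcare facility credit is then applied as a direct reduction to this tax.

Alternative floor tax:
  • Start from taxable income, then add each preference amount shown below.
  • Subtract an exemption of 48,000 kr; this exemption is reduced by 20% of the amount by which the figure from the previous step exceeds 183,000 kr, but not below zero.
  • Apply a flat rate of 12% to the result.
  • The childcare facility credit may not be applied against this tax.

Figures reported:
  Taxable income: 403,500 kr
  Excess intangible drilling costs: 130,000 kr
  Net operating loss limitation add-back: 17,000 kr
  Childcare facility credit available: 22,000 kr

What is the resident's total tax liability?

84,430 kr

Alternative floor tax:
  Adjusted income: 403,500 kr + 130,000 kr + 17,000 kr = 550,500 kr
  Exemption: 20% × (550,500 kr − 183,000 kr) = 73,500 kr ≥ 48,000 kr, so the exemption is fully phased out
  Base: 550,500 kr − 0 kr = 550,500 kr
  550,500 kr × 12% = 66,060 kr

Regular income tax:
  46,000 kr × 8% = 3,680 kr
  166,000 kr × 18% = 29,880 kr
  63,000 kr × 30% = 18,900 kr
  128,500 kr × 42% = 53,970 kr
  → 106,430 kr
  Less childcare facility credit 22,000 kr → 84,430 kr

84,430 kr > 66,060 kr, so the regular income tax governs.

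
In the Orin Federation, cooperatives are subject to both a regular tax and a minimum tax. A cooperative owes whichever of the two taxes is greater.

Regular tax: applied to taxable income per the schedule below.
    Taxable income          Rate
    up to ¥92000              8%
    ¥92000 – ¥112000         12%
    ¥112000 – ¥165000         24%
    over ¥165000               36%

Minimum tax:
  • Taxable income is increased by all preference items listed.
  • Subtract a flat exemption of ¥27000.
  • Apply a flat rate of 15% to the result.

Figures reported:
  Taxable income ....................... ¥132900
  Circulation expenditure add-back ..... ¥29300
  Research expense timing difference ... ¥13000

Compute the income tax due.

¥22230

Regular tax:
  ¥92000 × 8% = ¥7360
  ¥20000 × 12% = ¥2400
  ¥20900 × 24% = ¥5016
  → ¥14776

Minimum tax:
  Adjusted income: ¥132900 + ¥29300 + ¥13000 = ¥175200
  Less exemption ¥27000 → base ¥148200
  ¥148200 × 15% = ¥22230

¥22230 > ¥14776, so the minimum tax is the binding amount.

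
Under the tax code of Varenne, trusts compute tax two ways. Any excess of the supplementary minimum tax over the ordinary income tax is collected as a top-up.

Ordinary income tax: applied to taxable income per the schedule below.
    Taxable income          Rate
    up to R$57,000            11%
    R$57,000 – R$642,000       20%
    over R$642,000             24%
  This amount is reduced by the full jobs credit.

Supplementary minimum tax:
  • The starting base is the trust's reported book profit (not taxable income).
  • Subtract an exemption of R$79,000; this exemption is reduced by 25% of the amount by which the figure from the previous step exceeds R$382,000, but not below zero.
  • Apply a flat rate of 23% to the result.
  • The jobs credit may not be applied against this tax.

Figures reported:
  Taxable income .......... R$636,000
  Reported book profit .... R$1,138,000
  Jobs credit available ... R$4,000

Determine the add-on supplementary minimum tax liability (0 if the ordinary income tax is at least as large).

R$143,670

Supplementary minimum tax:
  Base (reported book profit): R$1,138,000
  Exemption: 25% × (R$1,138,000 − R$382,000) = R$189,000 ≥ R$79,000, so the exemption is fully phased out
  Base: R$1,138,000 − R$0 = R$1,138,000
  R$1,138,000 × 23% = R$261,740

Ordinary income tax:
  R$57,000 × 11% = R$6,270
  R$579,000 × 20% = R$115,800
  → R$122,070
  Less jobs credit R$4,000 → R$118,070

Excess of supplementary minimum tax over ordinary income tax: R$261,740 − R$118,070 = R$143,670.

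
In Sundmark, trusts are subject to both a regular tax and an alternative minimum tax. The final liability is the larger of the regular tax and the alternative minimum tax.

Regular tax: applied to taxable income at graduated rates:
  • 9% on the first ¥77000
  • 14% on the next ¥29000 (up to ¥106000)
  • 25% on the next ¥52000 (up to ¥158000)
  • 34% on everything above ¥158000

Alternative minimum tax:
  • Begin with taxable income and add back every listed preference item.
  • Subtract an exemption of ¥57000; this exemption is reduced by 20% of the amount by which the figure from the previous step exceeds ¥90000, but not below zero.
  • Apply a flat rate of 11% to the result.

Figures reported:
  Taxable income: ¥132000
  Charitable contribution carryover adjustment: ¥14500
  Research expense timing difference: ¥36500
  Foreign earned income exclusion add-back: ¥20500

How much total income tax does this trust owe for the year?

¥18612

Alternative minimum tax:
  Adjusted income: ¥132000 + ¥14500 + ¥36500 + ¥20500 = ¥203500
  Exemption: ¥57000 − 20% × (¥203500 − ¥90000) = ¥57000 − ¥22700 = ¥34300
  Base: ¥203500 − ¥34300 = ¥169200
  ¥169200 × 11% = ¥18612

Regular tax:
  ¥77000 × 9% = ¥6930
  ¥29000 × 14% = ¥4060
  ¥26000 × 25% = ¥6500
  → ¥17490

¥18612 > ¥17490, so the alternative minimum tax is the binding amount.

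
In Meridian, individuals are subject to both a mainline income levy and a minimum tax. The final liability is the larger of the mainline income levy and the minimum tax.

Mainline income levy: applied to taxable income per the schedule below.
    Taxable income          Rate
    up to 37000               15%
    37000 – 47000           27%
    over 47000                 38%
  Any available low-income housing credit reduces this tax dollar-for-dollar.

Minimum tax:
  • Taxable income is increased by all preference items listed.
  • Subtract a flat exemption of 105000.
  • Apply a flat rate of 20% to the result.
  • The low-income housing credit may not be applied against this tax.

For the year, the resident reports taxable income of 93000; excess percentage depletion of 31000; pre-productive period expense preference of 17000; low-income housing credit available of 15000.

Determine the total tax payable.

Mainline income levy:
  37000 × 15% = 5550
  10000 × 27% = 2700
  46000 × 38% = 17480
  → 25730
  Less low-income housing credit 15000 → 10730

Minimum tax:
  Adjusted income: 93000 + 31000 + 17000 = 141000
  Less exemption 105000 → base 36000
  36000 × 20% = 7200

10730 > 7200, so the mainline income levy governs.

10730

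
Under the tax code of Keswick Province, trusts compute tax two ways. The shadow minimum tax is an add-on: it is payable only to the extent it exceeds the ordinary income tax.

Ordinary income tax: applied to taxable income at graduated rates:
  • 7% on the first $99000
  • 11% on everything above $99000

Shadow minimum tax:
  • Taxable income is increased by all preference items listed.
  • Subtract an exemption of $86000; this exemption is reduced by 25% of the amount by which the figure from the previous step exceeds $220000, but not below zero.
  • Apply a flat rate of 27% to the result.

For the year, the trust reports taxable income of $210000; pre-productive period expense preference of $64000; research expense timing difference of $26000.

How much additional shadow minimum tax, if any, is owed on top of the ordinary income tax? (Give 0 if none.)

$44040

Shadow minimum tax:
  Adjusted income: $210000 + $64000 + $26000 = $300000
  Exemption: $86000 − 25% × ($300000 − $220000) = $86000 − $20000 = $66000
  Base: $300000 − $66000 = $234000
  $234000 × 27% = $63180

Ordinary income tax:
  $99000 × 7% = $6930
  $111000 × 11% = $12210
  → $19140

Excess of shadow minimum tax over ordinary income tax: $63180 − $19140 = $44040.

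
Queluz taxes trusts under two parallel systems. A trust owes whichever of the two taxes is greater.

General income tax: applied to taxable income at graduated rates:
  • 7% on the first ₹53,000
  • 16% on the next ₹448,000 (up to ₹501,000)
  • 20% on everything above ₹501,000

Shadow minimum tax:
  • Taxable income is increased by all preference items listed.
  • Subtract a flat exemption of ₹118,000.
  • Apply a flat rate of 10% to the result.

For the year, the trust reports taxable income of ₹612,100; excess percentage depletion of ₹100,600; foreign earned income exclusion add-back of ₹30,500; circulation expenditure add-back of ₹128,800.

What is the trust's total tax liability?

Shadow minimum tax:
  Adjusted income: ₹612,100 + ₹100,600 + ₹30,500 + ₹128,800 = ₹872,000
  Less exemption ₹118,000 → base ₹754,000
  ₹754,000 × 10% = ₹75,400

General income tax:
  ₹53,000 × 7% = ₹3,710
  ₹448,000 × 16% = ₹71,680
  ₹111,100 × 20% = ₹22,220
  → ₹97,610

₹97,610 > ₹75,400, so the general income tax governs.

₹97,610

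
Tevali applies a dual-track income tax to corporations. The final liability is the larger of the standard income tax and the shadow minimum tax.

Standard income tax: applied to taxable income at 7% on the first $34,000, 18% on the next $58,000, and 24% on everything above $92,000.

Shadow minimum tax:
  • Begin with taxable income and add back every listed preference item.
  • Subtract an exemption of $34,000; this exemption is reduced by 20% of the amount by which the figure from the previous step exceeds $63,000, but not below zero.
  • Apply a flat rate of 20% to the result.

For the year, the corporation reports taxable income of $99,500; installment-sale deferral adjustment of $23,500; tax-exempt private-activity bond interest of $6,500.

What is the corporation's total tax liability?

$21,760

Standard income tax:
  $34,000 × 7% = $2,380
  $58,000 × 18% = $10,440
  $7,500 × 24% = $1,800
  → $14,620

Shadow minimum tax:
  Adjusted income: $99,500 + $23,500 + $6,500 = $129,500
  Exemption: $34,000 − 20% × ($129,500 − $63,000) = $34,000 − $13,300 = $20,700
  Base: $129,500 − $20,700 = $108,800
  $108,800 × 20% = $21,760

$21,760 > $14,620, so the shadow minimum tax is the binding amount.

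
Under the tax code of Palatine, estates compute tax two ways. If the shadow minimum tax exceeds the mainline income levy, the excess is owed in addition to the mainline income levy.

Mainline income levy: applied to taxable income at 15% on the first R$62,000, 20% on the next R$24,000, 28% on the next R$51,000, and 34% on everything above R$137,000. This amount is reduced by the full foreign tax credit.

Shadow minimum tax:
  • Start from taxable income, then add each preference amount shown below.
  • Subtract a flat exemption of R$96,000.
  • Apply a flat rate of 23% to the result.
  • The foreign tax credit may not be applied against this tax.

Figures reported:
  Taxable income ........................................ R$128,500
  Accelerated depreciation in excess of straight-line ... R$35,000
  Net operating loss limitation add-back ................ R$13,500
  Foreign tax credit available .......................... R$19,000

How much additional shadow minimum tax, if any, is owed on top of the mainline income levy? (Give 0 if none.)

Mainline income levy:
  R$62,000 × 15% = R$9,300
  R$24,000 × 20% = R$4,800
  R$42,500 × 28% = R$11,900
  → R$26,000
  Less foreign tax credit R$19,000 → R$7,000

Shadow minimum tax:
  Adjusted income: R$128,500 + R$35,000 + R$13,500 = R$177,000
  Less exemption R$96,000 → base R$81,000
  R$81,000 × 23% = R$18,630

Excess of shadow minimum tax over mainline income levy: R$18,630 − R$7,000 = R$11,630.

R$11,630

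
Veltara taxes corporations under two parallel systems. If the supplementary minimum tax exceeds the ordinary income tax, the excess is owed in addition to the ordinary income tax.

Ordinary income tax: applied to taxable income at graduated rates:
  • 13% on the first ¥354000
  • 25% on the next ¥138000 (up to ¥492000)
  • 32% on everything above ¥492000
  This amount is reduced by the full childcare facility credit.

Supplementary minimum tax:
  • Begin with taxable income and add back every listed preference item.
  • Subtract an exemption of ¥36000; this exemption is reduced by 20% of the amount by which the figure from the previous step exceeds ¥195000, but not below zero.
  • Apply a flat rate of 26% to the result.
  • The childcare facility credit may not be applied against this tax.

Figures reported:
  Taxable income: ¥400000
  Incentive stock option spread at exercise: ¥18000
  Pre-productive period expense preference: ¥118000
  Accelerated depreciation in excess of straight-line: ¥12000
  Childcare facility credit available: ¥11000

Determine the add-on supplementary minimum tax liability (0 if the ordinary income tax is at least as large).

Ordinary income tax:
  ¥354000 × 13% = ¥46020
  ¥46000 × 25% = ¥11500
  → ¥57520
  Less childcare facility credit ¥11000 → ¥46520

Supplementary minimum tax:
  Adjusted income: ¥400000 + ¥18000 + ¥118000 + ¥12000 = ¥548000
  Exemption: 20% × (¥548000 − ¥195000) = ¥70600 ≥ ¥36000, so the exemption is fully phased out
  Base: ¥548000 − ¥0 = ¥548000
  ¥548000 × 26% = ¥142480

Excess of supplementary minimum tax over ordinary income tax: ¥142480 − ¥46520 = ¥95960.

¥95960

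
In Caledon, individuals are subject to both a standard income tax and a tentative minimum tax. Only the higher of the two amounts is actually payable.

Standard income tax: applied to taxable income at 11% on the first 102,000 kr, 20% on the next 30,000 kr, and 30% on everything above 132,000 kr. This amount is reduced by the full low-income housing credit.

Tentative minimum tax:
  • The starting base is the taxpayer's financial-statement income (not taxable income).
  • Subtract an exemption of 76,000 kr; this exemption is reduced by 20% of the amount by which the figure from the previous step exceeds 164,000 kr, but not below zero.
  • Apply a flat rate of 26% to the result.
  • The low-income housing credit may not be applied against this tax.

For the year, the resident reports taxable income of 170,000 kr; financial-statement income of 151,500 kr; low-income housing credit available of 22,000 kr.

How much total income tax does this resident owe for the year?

19,630 kr

Standard income tax:
  102,000 kr × 11% = 11,220 kr
  30,000 kr × 20% = 6,000 kr
  38,000 kr × 30% = 11,400 kr
  → 28,620 kr
  Less low-income housing credit 22,000 kr → 6,620 kr

Tentative minimum tax:
  Base (financial-statement income): 151,500 kr
  Exemption: 151,500 kr ≤ 164,000 kr, so full 76,000 kr applies
  Base: 151,500 kr − 76,000 kr = 75,500 kr
  75,500 kr × 26% = 19,630 kr

19,630 kr > 6,620 kr, so the tentative minimum tax is the binding amount.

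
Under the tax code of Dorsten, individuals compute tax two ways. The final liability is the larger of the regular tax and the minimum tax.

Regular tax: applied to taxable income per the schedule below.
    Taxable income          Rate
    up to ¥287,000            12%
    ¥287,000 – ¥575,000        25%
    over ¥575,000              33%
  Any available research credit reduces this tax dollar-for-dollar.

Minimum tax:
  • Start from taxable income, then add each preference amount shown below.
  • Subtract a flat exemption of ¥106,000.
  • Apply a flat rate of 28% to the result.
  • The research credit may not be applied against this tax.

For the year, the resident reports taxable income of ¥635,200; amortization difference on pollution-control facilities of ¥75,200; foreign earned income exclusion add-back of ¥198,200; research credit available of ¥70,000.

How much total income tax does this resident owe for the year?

Regular tax:
  ¥287,000 × 12% = ¥34,440
  ¥288,000 × 25% = ¥72,000
  ¥60,200 × 33% = ¥19,866
  → ¥126,306
  Less research credit ¥70,000 → ¥56,306

Minimum tax:
  Adjusted income: ¥635,200 + ¥75,200 + ¥198,200 = ¥908,600
  Less exemption ¥106,000 → base ¥802,600
  ¥802,600 × 28% = ¥224,728

¥224,728 > ¥56,306, so the minimum tax is the binding amount.

¥224,728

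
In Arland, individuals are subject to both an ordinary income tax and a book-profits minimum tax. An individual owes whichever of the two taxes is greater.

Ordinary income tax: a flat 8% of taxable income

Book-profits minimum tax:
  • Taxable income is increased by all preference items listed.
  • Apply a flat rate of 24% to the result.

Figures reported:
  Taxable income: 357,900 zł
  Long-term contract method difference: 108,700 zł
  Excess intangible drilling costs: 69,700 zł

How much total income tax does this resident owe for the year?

Book-profits minimum tax:
  Adjusted income: 357,900 zł + 108,700 zł + 69,700 zł = 536,300 zł
  536,300 zł × 24% = 128,712 zł

Ordinary income tax:
  357,900 zł × 8% = 28,632 zł

128,712 zł > 28,632 zł, so the book-profits minimum tax is the binding amount.

128,712 zł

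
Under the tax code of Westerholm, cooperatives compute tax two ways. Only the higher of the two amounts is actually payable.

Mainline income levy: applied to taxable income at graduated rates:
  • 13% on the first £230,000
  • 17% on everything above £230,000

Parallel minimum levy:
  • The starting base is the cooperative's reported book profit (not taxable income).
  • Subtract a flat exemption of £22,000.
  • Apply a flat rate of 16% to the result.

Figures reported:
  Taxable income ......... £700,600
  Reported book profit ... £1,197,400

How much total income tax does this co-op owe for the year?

£188,064

Mainline income levy:
  £230,000 × 13% = £29,900
  £470,600 × 17% = £80,002
  → £109,902

Parallel minimum levy:
  Base (reported book profit): £1,197,400
  Less exemption £22,000 → base £1,175,400
  £1,175,400 × 16% = £188,064

£188,064 > £109,902, so the parallel minimum levy is the binding amount.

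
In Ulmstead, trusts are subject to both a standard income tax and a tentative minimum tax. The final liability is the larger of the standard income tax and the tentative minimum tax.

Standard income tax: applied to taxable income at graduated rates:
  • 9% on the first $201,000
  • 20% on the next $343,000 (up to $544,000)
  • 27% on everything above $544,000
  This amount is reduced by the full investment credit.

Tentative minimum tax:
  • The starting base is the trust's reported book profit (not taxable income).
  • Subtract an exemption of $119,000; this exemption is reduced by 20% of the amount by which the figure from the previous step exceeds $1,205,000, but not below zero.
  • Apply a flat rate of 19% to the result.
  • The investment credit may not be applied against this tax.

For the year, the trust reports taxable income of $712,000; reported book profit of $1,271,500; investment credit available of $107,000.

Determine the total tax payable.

$221,502

Tentative minimum tax:
  Base (reported book profit): $1,271,500
  Exemption: $119,000 − 20% × ($1,271,500 − $1,205,000) = $119,000 − $13,300 = $105,700
  Base: $1,271,500 − $105,700 = $1,165,800
  $1,165,800 × 19% = $221,502

Standard income tax:
  $201,000 × 9% = $18,090
  $343,000 × 20% = $68,600
  $168,000 × 27% = $45,360
  → $132,050
  Less investment credit $107,000 → $25,050

$221,502 > $25,050, so the tentative minimum tax is the binding amount.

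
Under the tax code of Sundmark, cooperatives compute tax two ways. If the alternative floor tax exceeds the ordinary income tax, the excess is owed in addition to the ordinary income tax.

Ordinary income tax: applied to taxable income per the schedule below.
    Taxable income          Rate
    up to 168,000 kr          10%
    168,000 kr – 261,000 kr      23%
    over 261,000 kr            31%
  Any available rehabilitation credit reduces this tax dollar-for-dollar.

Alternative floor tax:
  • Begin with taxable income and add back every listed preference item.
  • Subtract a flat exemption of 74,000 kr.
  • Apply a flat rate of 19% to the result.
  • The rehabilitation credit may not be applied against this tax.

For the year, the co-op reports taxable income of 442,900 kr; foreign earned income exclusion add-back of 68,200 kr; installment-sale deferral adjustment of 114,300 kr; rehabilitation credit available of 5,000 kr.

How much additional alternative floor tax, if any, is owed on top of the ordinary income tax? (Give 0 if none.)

Alternative floor tax:
  Adjusted income: 442,900 kr + 68,200 kr + 114,300 kr = 625,400 kr
  Less exemption 74,000 kr → base 551,400 kr
  551,400 kr × 19% = 104,766 kr

Ordinary income tax:
  168,000 kr × 10% = 16,800 kr
  93,000 kr × 23% = 21,390 kr
  181,900 kr × 31% = 56,389 kr
  → 94,579 kr
  Less rehabilitation credit 5,000 kr → 89,579 kr

Excess of alternative floor tax over ordinary income tax: 104,766 kr − 89,579 kr = 15,187 kr.

15,187 kr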